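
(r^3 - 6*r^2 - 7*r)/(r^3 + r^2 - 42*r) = (r^2 - 6*r - 7)/(r^2 + r - 42)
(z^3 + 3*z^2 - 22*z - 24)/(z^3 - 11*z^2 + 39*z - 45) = (z^3 + 3*z^2 - 22*z - 24)/(z^3 - 11*z^2 + 39*z - 45)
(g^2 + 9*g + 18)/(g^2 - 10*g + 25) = (g^2 + 9*g + 18)/(g^2 - 10*g + 25)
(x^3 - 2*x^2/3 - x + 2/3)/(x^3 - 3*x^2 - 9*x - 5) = (3*x^2 - 5*x + 2)/(3*(x^2 - 4*x - 5))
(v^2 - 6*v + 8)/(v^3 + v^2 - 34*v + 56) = 1/(v + 7)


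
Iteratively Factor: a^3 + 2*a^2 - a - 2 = (a + 2)*(a^2 - 1) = (a - 1)*(a + 2)*(a + 1)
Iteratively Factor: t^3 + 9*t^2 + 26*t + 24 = (t + 3)*(t^2 + 6*t + 8) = (t + 2)*(t + 3)*(t + 4)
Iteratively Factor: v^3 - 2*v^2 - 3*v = (v + 1)*(v^2 - 3*v) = (v - 3)*(v + 1)*(v)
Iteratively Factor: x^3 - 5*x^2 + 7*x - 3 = (x - 3)*(x^2 - 2*x + 1) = (x - 3)*(x - 1)*(x - 1)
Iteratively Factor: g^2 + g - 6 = (g - 2)*(g + 3)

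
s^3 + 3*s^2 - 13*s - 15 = (s - 3)*(s + 1)*(s + 5)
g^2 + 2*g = g*(g + 2)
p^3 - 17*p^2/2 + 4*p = p*(p - 8)*(p - 1/2)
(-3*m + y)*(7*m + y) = -21*m^2 + 4*m*y + y^2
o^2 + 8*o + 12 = (o + 2)*(o + 6)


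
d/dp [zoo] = 0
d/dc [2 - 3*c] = -3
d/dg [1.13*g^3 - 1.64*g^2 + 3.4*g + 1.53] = 3.39*g^2 - 3.28*g + 3.4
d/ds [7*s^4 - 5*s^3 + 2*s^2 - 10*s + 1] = 28*s^3 - 15*s^2 + 4*s - 10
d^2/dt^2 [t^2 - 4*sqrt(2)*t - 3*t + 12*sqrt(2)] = 2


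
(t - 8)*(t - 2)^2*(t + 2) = t^4 - 10*t^3 + 12*t^2 + 40*t - 64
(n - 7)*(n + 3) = n^2 - 4*n - 21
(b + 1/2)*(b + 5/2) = b^2 + 3*b + 5/4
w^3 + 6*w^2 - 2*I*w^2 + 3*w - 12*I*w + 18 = (w + 6)*(w - 3*I)*(w + I)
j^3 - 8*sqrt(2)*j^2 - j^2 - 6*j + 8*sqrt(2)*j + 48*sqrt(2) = (j - 3)*(j + 2)*(j - 8*sqrt(2))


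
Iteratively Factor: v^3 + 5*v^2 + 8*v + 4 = (v + 2)*(v^2 + 3*v + 2) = (v + 1)*(v + 2)*(v + 2)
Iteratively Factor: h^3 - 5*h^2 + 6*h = (h - 3)*(h^2 - 2*h) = h*(h - 3)*(h - 2)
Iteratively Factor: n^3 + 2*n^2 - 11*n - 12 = (n + 1)*(n^2 + n - 12) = (n - 3)*(n + 1)*(n + 4)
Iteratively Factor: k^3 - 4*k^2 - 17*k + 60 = (k + 4)*(k^2 - 8*k + 15) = (k - 3)*(k + 4)*(k - 5)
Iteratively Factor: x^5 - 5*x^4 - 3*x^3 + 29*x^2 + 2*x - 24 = (x - 1)*(x^4 - 4*x^3 - 7*x^2 + 22*x + 24) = (x - 4)*(x - 1)*(x^3 - 7*x - 6) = (x - 4)*(x - 3)*(x - 1)*(x^2 + 3*x + 2) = (x - 4)*(x - 3)*(x - 1)*(x + 1)*(x + 2)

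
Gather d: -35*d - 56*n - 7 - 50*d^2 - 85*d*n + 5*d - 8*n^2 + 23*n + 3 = -50*d^2 + d*(-85*n - 30) - 8*n^2 - 33*n - 4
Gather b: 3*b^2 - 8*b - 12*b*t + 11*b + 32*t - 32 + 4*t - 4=3*b^2 + b*(3 - 12*t) + 36*t - 36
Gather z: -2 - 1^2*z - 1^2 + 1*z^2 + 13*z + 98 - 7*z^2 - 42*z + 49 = -6*z^2 - 30*z + 144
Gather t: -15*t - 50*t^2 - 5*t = -50*t^2 - 20*t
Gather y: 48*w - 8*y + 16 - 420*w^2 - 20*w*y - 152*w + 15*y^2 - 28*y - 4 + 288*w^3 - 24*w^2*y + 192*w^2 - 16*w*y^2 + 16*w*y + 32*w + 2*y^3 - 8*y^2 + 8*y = 288*w^3 - 228*w^2 - 72*w + 2*y^3 + y^2*(7 - 16*w) + y*(-24*w^2 - 4*w - 28) + 12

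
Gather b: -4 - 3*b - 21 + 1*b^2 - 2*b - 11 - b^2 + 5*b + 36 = 0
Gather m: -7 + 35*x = 35*x - 7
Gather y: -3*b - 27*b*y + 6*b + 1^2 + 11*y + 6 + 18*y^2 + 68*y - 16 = 3*b + 18*y^2 + y*(79 - 27*b) - 9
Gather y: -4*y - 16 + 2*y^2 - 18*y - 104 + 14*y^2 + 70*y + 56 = 16*y^2 + 48*y - 64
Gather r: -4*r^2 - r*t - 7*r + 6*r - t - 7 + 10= -4*r^2 + r*(-t - 1) - t + 3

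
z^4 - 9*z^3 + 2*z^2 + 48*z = z*(z - 8)*(z - 3)*(z + 2)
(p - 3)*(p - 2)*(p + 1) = p^3 - 4*p^2 + p + 6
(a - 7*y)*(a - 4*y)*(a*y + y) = a^3*y - 11*a^2*y^2 + a^2*y + 28*a*y^3 - 11*a*y^2 + 28*y^3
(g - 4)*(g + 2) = g^2 - 2*g - 8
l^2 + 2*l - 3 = (l - 1)*(l + 3)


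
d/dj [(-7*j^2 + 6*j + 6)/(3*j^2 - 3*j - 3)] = j*(j + 2)/(3*(j^4 - 2*j^3 - j^2 + 2*j + 1))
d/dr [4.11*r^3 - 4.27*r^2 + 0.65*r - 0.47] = 12.33*r^2 - 8.54*r + 0.65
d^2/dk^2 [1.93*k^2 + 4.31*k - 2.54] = 3.86000000000000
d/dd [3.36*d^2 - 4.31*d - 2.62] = 6.72*d - 4.31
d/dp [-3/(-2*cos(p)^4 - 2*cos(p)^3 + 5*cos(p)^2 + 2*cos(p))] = 24*(4*cos(p)^3 + 3*cos(p)^2 - 5*cos(p) - 1)*sin(p)/((-4*sin(p)^2 - 7*cos(p) + cos(3*p))^2*cos(p)^2)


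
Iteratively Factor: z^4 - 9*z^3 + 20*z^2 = (z)*(z^3 - 9*z^2 + 20*z) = z^2*(z^2 - 9*z + 20) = z^2*(z - 4)*(z - 5)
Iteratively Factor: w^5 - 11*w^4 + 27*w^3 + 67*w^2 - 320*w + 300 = (w - 5)*(w^4 - 6*w^3 - 3*w^2 + 52*w - 60) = (w - 5)*(w - 2)*(w^3 - 4*w^2 - 11*w + 30) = (w - 5)*(w - 2)^2*(w^2 - 2*w - 15) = (w - 5)*(w - 2)^2*(w + 3)*(w - 5)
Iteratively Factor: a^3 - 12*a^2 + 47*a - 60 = (a - 5)*(a^2 - 7*a + 12) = (a - 5)*(a - 4)*(a - 3)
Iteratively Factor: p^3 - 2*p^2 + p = (p - 1)*(p^2 - p) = (p - 1)^2*(p)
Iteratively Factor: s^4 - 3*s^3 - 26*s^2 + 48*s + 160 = (s + 4)*(s^3 - 7*s^2 + 2*s + 40) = (s + 2)*(s + 4)*(s^2 - 9*s + 20) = (s - 5)*(s + 2)*(s + 4)*(s - 4)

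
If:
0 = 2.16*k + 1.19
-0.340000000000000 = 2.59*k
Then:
No Solution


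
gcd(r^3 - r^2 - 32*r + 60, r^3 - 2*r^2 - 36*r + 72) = r^2 + 4*r - 12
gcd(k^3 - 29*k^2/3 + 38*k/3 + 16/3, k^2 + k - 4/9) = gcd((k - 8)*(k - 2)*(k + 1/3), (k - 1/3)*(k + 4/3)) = 1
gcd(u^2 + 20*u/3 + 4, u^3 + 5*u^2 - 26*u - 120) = u + 6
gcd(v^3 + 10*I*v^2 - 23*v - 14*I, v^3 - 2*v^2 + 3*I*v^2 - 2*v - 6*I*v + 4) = v^2 + 3*I*v - 2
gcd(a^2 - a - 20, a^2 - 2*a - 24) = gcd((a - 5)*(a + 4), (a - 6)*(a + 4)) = a + 4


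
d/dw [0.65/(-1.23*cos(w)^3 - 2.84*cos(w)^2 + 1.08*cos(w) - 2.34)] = (-2.3985*cos(w)^2 - 3.692*cos(w) + 0.702)*sin(w)/(1.23*cos(w)^3 + 2.84*cos(w)^2 - 1.08*cos(w) + 2.34)^2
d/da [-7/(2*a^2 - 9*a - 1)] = 7*(4*a - 9)/(-2*a^2 + 9*a + 1)^2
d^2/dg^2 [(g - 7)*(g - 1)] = 2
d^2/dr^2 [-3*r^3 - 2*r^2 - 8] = -18*r - 4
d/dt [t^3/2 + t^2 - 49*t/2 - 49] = 3*t^2/2 + 2*t - 49/2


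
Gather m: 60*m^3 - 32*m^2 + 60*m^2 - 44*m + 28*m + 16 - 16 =60*m^3 + 28*m^2 - 16*m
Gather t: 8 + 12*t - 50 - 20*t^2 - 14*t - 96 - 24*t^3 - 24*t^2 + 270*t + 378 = -24*t^3 - 44*t^2 + 268*t + 240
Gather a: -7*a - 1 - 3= -7*a - 4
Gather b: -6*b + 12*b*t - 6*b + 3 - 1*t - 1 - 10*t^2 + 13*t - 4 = b*(12*t - 12) - 10*t^2 + 12*t - 2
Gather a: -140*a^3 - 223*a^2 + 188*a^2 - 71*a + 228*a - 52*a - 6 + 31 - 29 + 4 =-140*a^3 - 35*a^2 + 105*a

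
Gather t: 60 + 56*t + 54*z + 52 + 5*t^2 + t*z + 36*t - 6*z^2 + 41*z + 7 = 5*t^2 + t*(z + 92) - 6*z^2 + 95*z + 119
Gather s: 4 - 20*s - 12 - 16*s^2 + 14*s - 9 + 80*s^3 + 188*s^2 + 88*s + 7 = 80*s^3 + 172*s^2 + 82*s - 10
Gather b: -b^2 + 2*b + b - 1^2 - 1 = -b^2 + 3*b - 2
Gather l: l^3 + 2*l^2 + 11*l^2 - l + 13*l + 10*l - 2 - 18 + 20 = l^3 + 13*l^2 + 22*l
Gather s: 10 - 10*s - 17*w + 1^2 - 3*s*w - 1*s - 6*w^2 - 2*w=s*(-3*w - 11) - 6*w^2 - 19*w + 11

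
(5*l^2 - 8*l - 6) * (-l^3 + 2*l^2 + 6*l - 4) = -5*l^5 + 18*l^4 + 20*l^3 - 80*l^2 - 4*l + 24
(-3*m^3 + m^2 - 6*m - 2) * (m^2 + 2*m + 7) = -3*m^5 - 5*m^4 - 25*m^3 - 7*m^2 - 46*m - 14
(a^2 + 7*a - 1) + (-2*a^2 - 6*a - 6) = -a^2 + a - 7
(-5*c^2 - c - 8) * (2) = -10*c^2 - 2*c - 16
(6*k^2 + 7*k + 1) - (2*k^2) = 4*k^2 + 7*k + 1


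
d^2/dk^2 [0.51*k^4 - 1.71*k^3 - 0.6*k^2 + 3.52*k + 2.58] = 6.12*k^2 - 10.26*k - 1.2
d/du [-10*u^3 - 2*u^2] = 2*u*(-15*u - 2)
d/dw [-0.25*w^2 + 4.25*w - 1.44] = 4.25 - 0.5*w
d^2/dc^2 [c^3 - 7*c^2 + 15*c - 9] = 6*c - 14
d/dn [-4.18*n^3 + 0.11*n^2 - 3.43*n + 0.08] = -12.54*n^2 + 0.22*n - 3.43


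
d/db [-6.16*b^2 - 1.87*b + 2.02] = -12.32*b - 1.87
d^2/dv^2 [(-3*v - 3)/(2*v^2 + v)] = 6*(3*v*(2*v + 1)^2 - (v + 1)*(4*v + 1)^2)/(v^3*(2*v + 1)^3)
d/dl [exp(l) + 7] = exp(l)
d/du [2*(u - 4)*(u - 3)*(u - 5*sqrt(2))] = 6*u^2 - 20*sqrt(2)*u - 28*u + 24 + 70*sqrt(2)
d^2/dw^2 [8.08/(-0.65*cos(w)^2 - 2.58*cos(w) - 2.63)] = (13.6552*(1 - cos(w)^2)^2 + 40.65048*cos(w)^3 + 5.36027199999999*cos(w)^2 - 136.126992*cos(w) - 93.597104)/(0.65*cos(w)^2 + 2.58*cos(w) + 2.63)^3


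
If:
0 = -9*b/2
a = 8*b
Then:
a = 0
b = 0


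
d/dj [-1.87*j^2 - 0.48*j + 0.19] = -3.74*j - 0.48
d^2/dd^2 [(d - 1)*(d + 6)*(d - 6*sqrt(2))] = 6*d - 12*sqrt(2) + 10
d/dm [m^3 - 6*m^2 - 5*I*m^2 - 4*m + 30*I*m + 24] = 3*m^2 - 12*m - 10*I*m - 4 + 30*I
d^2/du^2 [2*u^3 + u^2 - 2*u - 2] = 12*u + 2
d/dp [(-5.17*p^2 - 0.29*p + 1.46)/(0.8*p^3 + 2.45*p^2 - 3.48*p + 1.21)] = (4.136*p^4 + 0.464000000000002*p^3 + 15.1981*p^2 - 19.6654*p + 4.7299)/(0.64*p^6 + 3.92*p^5 + 0.434500000000001*p^4 - 15.116*p^3 + 18.0394*p^2 - 8.4216*p + 1.4641)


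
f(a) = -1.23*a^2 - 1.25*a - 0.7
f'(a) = -2.46*a - 1.25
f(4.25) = -28.23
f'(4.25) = -11.70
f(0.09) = -0.82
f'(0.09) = -1.47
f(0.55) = -1.76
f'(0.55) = -2.60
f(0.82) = -2.55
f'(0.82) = -3.27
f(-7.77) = -65.25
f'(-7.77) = 17.86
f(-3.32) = -10.11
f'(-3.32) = 6.92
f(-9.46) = -98.95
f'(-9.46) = 22.02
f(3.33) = -18.50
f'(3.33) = -9.44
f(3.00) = -15.52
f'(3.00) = -8.63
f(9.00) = -111.58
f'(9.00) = -23.39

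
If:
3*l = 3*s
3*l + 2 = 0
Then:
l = -2/3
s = -2/3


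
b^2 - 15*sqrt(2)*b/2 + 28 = (b - 4*sqrt(2))*(b - 7*sqrt(2)/2)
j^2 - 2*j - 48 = (j - 8)*(j + 6)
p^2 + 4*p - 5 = (p - 1)*(p + 5)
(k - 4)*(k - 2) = k^2 - 6*k + 8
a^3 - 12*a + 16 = (a - 2)^2*(a + 4)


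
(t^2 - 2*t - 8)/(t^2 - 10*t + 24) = (t + 2)/(t - 6)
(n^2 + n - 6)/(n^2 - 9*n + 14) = (n + 3)/(n - 7)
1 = 1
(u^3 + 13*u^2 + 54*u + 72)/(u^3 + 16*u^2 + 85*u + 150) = (u^2 + 7*u + 12)/(u^2 + 10*u + 25)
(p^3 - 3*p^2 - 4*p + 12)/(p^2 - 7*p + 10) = (p^2 - p - 6)/(p - 5)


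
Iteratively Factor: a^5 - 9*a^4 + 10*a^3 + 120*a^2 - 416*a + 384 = (a + 4)*(a^4 - 13*a^3 + 62*a^2 - 128*a + 96) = (a - 4)*(a + 4)*(a^3 - 9*a^2 + 26*a - 24) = (a - 4)*(a - 3)*(a + 4)*(a^2 - 6*a + 8) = (a - 4)^2*(a - 3)*(a + 4)*(a - 2)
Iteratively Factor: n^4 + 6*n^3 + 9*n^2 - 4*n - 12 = (n + 3)*(n^3 + 3*n^2 - 4) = (n + 2)*(n + 3)*(n^2 + n - 2) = (n - 1)*(n + 2)*(n + 3)*(n + 2)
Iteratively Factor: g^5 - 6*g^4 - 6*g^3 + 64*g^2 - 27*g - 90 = (g + 3)*(g^4 - 9*g^3 + 21*g^2 + g - 30) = (g - 5)*(g + 3)*(g^3 - 4*g^2 + g + 6) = (g - 5)*(g + 1)*(g + 3)*(g^2 - 5*g + 6) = (g - 5)*(g - 3)*(g + 1)*(g + 3)*(g - 2)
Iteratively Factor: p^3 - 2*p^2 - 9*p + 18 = (p - 3)*(p^2 + p - 6) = (p - 3)*(p + 3)*(p - 2)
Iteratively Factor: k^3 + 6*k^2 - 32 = (k + 4)*(k^2 + 2*k - 8) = (k - 2)*(k + 4)*(k + 4)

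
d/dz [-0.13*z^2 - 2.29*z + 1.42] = -0.26*z - 2.29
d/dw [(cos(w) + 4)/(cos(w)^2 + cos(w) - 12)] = sin(w)/(cos(w) - 3)^2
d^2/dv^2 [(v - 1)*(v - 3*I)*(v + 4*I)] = 6*v - 2 + 2*I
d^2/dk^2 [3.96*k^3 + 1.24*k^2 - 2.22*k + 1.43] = 23.76*k + 2.48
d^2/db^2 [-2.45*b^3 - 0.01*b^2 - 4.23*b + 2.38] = -14.7*b - 0.02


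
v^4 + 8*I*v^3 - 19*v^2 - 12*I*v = v*(v + I)*(v + 3*I)*(v + 4*I)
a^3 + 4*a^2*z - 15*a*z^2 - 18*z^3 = (a - 3*z)*(a + z)*(a + 6*z)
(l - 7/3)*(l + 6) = l^2 + 11*l/3 - 14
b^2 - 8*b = b*(b - 8)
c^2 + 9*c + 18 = (c + 3)*(c + 6)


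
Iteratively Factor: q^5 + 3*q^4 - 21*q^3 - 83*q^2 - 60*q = (q - 5)*(q^4 + 8*q^3 + 19*q^2 + 12*q) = q*(q - 5)*(q^3 + 8*q^2 + 19*q + 12) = q*(q - 5)*(q + 1)*(q^2 + 7*q + 12) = q*(q - 5)*(q + 1)*(q + 3)*(q + 4)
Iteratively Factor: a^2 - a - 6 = (a - 3)*(a + 2)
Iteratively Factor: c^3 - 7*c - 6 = (c + 2)*(c^2 - 2*c - 3) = (c - 3)*(c + 2)*(c + 1)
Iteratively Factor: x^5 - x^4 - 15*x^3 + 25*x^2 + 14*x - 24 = (x - 1)*(x^4 - 15*x^2 + 10*x + 24) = (x - 3)*(x - 1)*(x^3 + 3*x^2 - 6*x - 8) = (x - 3)*(x - 2)*(x - 1)*(x^2 + 5*x + 4) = (x - 3)*(x - 2)*(x - 1)*(x + 1)*(x + 4)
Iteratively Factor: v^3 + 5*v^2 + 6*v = (v)*(v^2 + 5*v + 6) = v*(v + 2)*(v + 3)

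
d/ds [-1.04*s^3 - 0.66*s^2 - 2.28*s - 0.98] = -3.12*s^2 - 1.32*s - 2.28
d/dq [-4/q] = 4/q^2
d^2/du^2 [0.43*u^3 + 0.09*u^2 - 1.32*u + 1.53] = 2.58*u + 0.18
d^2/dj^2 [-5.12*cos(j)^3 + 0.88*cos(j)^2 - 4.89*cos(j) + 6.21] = 8.73*cos(j) - 1.76*cos(2*j) + 11.52*cos(3*j)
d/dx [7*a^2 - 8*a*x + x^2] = -8*a + 2*x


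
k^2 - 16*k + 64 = (k - 8)^2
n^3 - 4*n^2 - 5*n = n*(n - 5)*(n + 1)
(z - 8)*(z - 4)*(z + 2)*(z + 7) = z^4 - 3*z^3 - 62*z^2 + 120*z + 448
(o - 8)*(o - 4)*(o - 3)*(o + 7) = o^4 - 8*o^3 - 37*o^2 + 380*o - 672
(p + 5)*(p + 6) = p^2 + 11*p + 30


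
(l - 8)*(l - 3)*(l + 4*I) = l^3 - 11*l^2 + 4*I*l^2 + 24*l - 44*I*l + 96*I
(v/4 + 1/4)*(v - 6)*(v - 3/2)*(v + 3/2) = v^4/4 - 5*v^3/4 - 33*v^2/16 + 45*v/16 + 27/8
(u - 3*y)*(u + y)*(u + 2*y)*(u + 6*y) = u^4 + 6*u^3*y - 7*u^2*y^2 - 48*u*y^3 - 36*y^4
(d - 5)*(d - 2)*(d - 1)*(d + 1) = d^4 - 7*d^3 + 9*d^2 + 7*d - 10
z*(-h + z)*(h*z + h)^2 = -h^3*z^3 - 2*h^3*z^2 - h^3*z + h^2*z^4 + 2*h^2*z^3 + h^2*z^2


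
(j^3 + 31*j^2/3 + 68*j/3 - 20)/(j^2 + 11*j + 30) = j - 2/3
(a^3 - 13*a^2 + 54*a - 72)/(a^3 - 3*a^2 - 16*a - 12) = (a^2 - 7*a + 12)/(a^2 + 3*a + 2)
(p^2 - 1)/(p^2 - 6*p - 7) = (p - 1)/(p - 7)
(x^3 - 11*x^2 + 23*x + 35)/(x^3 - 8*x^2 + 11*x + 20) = (x - 7)/(x - 4)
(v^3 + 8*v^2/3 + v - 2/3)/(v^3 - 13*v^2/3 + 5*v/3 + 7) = (3*v^2 + 5*v - 2)/(3*v^2 - 16*v + 21)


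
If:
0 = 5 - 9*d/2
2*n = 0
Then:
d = 10/9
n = 0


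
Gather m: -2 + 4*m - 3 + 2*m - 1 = 6*m - 6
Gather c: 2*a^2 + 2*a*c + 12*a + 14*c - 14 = 2*a^2 + 12*a + c*(2*a + 14) - 14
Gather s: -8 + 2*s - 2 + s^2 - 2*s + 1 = s^2 - 9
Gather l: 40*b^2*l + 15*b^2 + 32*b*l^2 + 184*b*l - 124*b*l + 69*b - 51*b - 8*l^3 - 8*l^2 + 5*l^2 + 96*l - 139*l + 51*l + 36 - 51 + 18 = 15*b^2 + 18*b - 8*l^3 + l^2*(32*b - 3) + l*(40*b^2 + 60*b + 8) + 3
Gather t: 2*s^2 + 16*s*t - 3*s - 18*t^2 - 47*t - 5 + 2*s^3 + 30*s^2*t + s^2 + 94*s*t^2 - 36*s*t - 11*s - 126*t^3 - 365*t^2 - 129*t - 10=2*s^3 + 3*s^2 - 14*s - 126*t^3 + t^2*(94*s - 383) + t*(30*s^2 - 20*s - 176) - 15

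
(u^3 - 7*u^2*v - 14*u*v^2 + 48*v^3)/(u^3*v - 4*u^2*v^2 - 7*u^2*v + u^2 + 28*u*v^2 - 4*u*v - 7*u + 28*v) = (u^3 - 7*u^2*v - 14*u*v^2 + 48*v^3)/(u^3*v - 4*u^2*v^2 - 7*u^2*v + u^2 + 28*u*v^2 - 4*u*v - 7*u + 28*v)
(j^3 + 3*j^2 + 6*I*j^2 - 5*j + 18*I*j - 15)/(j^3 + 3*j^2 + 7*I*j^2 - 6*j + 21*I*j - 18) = (j + 5*I)/(j + 6*I)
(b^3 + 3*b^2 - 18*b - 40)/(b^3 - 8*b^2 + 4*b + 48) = (b + 5)/(b - 6)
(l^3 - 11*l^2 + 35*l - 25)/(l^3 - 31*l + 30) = (l - 5)/(l + 6)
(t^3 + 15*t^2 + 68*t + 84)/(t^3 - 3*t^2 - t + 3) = (t^3 + 15*t^2 + 68*t + 84)/(t^3 - 3*t^2 - t + 3)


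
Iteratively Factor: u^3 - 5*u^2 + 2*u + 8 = (u - 2)*(u^2 - 3*u - 4) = (u - 2)*(u + 1)*(u - 4)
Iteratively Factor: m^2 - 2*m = (m - 2)*(m)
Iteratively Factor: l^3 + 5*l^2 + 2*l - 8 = (l + 4)*(l^2 + l - 2) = (l + 2)*(l + 4)*(l - 1)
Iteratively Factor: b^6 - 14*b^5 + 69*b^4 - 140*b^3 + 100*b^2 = (b - 5)*(b^5 - 9*b^4 + 24*b^3 - 20*b^2) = (b - 5)*(b - 2)*(b^4 - 7*b^3 + 10*b^2) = b*(b - 5)*(b - 2)*(b^3 - 7*b^2 + 10*b) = b^2*(b - 5)*(b - 2)*(b^2 - 7*b + 10) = b^2*(b - 5)*(b - 2)^2*(b - 5)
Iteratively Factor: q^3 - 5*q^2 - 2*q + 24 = (q - 3)*(q^2 - 2*q - 8) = (q - 3)*(q + 2)*(q - 4)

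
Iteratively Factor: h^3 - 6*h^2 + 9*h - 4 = (h - 1)*(h^2 - 5*h + 4) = (h - 1)^2*(h - 4)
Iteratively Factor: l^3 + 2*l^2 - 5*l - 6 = (l - 2)*(l^2 + 4*l + 3) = (l - 2)*(l + 3)*(l + 1)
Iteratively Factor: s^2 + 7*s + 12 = (s + 3)*(s + 4)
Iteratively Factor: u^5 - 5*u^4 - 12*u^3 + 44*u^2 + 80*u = (u)*(u^4 - 5*u^3 - 12*u^2 + 44*u + 80) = u*(u + 2)*(u^3 - 7*u^2 + 2*u + 40) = u*(u - 4)*(u + 2)*(u^2 - 3*u - 10) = u*(u - 5)*(u - 4)*(u + 2)*(u + 2)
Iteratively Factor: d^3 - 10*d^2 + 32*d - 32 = (d - 4)*(d^2 - 6*d + 8) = (d - 4)^2*(d - 2)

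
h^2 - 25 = (h - 5)*(h + 5)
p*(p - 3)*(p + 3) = p^3 - 9*p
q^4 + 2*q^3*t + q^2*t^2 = q^2*(q + t)^2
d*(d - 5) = d^2 - 5*d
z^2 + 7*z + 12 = (z + 3)*(z + 4)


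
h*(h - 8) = h^2 - 8*h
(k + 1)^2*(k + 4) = k^3 + 6*k^2 + 9*k + 4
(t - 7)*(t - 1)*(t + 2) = t^3 - 6*t^2 - 9*t + 14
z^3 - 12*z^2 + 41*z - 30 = (z - 6)*(z - 5)*(z - 1)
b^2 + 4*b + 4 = (b + 2)^2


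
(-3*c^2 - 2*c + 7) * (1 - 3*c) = 9*c^3 + 3*c^2 - 23*c + 7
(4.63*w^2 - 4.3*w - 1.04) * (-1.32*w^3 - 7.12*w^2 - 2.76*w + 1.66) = -6.1116*w^5 - 27.2896*w^4 + 19.21*w^3 + 26.9586*w^2 - 4.2676*w - 1.7264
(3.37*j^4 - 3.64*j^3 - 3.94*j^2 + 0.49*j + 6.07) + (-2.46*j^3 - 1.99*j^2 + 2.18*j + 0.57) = 3.37*j^4 - 6.1*j^3 - 5.93*j^2 + 2.67*j + 6.64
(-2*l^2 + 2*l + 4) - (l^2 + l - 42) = -3*l^2 + l + 46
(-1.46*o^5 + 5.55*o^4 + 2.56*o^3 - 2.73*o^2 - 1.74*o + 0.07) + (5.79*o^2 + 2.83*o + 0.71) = -1.46*o^5 + 5.55*o^4 + 2.56*o^3 + 3.06*o^2 + 1.09*o + 0.78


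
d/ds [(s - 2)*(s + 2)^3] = 4*(s - 1)*(s + 2)^2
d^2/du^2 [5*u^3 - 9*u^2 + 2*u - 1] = 30*u - 18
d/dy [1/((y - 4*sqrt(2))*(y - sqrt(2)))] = (-2*y + 5*sqrt(2))/(y^4 - 10*sqrt(2)*y^3 + 66*y^2 - 80*sqrt(2)*y + 64)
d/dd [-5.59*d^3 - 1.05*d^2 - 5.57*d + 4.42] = -16.77*d^2 - 2.1*d - 5.57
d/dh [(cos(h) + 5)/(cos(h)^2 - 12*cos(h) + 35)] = (cos(h)^2 + 10*cos(h) - 95)*sin(h)/(cos(h)^2 - 12*cos(h) + 35)^2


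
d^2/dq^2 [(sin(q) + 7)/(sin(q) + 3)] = 4*(3*sin(q) + cos(q)^2 + 1)/(sin(q) + 3)^3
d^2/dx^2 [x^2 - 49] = 2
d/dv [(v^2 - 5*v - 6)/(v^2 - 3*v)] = 2*(v^2 + 6*v - 9)/(v^2*(v^2 - 6*v + 9))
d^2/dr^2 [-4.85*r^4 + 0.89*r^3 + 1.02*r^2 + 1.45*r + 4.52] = -58.2*r^2 + 5.34*r + 2.04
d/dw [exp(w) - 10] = exp(w)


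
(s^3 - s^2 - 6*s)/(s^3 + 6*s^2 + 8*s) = (s - 3)/(s + 4)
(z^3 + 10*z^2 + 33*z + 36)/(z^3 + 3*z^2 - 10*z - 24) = (z^2 + 6*z + 9)/(z^2 - z - 6)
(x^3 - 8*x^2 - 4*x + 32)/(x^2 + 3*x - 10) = (x^2 - 6*x - 16)/(x + 5)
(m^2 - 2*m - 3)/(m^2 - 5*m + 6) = (m + 1)/(m - 2)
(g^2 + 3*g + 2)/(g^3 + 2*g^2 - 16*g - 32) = (g + 1)/(g^2 - 16)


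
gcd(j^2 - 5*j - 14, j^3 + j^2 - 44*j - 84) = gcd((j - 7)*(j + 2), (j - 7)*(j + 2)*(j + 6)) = j^2 - 5*j - 14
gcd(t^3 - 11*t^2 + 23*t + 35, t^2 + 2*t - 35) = t - 5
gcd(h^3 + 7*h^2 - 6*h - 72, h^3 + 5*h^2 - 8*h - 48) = h^2 + h - 12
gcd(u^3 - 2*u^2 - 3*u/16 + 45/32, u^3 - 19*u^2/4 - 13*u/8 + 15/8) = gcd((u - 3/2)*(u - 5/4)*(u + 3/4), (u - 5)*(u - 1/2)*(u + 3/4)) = u + 3/4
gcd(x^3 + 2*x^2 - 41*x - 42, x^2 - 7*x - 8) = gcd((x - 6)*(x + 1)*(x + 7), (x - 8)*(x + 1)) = x + 1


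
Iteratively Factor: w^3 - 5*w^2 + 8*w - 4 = (w - 1)*(w^2 - 4*w + 4) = (w - 2)*(w - 1)*(w - 2)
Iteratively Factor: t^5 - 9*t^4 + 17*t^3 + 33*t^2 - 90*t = (t - 3)*(t^4 - 6*t^3 - t^2 + 30*t) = t*(t - 3)*(t^3 - 6*t^2 - t + 30) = t*(t - 5)*(t - 3)*(t^2 - t - 6) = t*(t - 5)*(t - 3)*(t + 2)*(t - 3)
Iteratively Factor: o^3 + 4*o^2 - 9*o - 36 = (o - 3)*(o^2 + 7*o + 12) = (o - 3)*(o + 3)*(o + 4)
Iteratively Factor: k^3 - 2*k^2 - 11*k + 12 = (k - 4)*(k^2 + 2*k - 3) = (k - 4)*(k - 1)*(k + 3)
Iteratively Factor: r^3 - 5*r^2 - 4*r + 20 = (r + 2)*(r^2 - 7*r + 10) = (r - 5)*(r + 2)*(r - 2)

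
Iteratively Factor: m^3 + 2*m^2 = (m)*(m^2 + 2*m) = m*(m + 2)*(m)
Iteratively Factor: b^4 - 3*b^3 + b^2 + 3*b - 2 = (b - 1)*(b^3 - 2*b^2 - b + 2) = (b - 2)*(b - 1)*(b^2 - 1) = (b - 2)*(b - 1)*(b + 1)*(b - 1)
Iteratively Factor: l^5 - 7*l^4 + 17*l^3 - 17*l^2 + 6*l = (l)*(l^4 - 7*l^3 + 17*l^2 - 17*l + 6) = l*(l - 3)*(l^3 - 4*l^2 + 5*l - 2) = l*(l - 3)*(l - 2)*(l^2 - 2*l + 1) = l*(l - 3)*(l - 2)*(l - 1)*(l - 1)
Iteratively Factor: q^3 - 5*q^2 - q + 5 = (q - 5)*(q^2 - 1) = (q - 5)*(q - 1)*(q + 1)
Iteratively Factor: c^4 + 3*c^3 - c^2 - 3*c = (c)*(c^3 + 3*c^2 - c - 3) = c*(c - 1)*(c^2 + 4*c + 3) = c*(c - 1)*(c + 1)*(c + 3)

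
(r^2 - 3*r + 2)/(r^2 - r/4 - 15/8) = 8*(-r^2 + 3*r - 2)/(-8*r^2 + 2*r + 15)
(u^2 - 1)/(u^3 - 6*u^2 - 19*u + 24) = (u + 1)/(u^2 - 5*u - 24)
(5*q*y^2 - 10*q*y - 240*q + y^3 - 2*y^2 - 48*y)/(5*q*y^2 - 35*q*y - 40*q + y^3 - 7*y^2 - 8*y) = (y + 6)/(y + 1)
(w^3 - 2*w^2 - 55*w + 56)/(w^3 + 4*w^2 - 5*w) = (w^2 - w - 56)/(w*(w + 5))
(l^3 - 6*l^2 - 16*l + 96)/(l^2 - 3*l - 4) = (l^2 - 2*l - 24)/(l + 1)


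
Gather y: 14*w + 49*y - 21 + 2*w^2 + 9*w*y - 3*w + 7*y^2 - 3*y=2*w^2 + 11*w + 7*y^2 + y*(9*w + 46) - 21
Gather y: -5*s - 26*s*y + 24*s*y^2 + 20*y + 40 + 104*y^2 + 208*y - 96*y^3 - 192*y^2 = -5*s - 96*y^3 + y^2*(24*s - 88) + y*(228 - 26*s) + 40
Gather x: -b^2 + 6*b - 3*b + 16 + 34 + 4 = -b^2 + 3*b + 54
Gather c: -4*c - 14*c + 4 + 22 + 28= 54 - 18*c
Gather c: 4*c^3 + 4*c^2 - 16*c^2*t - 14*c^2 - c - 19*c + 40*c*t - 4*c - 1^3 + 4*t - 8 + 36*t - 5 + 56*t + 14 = 4*c^3 + c^2*(-16*t - 10) + c*(40*t - 24) + 96*t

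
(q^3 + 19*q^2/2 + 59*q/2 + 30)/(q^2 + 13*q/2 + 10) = q + 3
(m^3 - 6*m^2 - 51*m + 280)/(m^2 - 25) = (m^2 - m - 56)/(m + 5)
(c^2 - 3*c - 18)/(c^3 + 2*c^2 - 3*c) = (c - 6)/(c*(c - 1))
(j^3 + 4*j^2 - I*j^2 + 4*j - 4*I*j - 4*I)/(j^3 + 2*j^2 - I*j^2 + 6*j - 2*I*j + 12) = (j^2 + j*(2 - I) - 2*I)/(j^2 - I*j + 6)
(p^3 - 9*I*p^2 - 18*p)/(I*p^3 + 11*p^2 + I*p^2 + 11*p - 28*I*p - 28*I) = p*(-I*p^2 - 9*p + 18*I)/(p^3 + p^2*(1 - 11*I) - p*(28 + 11*I) - 28)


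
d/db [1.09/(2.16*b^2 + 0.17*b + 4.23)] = (-4.7088*b - 0.1853)/(2.16*b^2 + 0.17*b + 4.23)^2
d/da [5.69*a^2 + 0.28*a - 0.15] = 11.38*a + 0.28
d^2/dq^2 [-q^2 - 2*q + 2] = -2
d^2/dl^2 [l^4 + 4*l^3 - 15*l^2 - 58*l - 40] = 12*l^2 + 24*l - 30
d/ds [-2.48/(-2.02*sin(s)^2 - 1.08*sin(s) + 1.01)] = -(10.0192*sin(s) + 2.6784)*cos(s)/(1.08*sin(s) - 1.01*cos(2*s))^2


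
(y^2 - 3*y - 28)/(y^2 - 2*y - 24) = (y - 7)/(y - 6)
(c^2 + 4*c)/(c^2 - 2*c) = (c + 4)/(c - 2)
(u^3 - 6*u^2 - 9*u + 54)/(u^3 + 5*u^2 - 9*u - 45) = (u - 6)/(u + 5)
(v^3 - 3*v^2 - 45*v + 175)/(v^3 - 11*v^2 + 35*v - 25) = (v + 7)/(v - 1)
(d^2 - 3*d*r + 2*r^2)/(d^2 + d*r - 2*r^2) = (d - 2*r)/(d + 2*r)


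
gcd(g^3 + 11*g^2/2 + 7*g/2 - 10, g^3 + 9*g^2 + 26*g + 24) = g + 4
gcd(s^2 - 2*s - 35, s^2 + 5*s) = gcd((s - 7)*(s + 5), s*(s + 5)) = s + 5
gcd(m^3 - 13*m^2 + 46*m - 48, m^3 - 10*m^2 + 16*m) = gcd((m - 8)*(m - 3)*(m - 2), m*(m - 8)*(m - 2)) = m^2 - 10*m + 16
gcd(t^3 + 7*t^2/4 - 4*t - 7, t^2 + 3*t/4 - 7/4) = t + 7/4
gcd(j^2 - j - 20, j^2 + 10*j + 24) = j + 4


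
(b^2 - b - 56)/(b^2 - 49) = (b - 8)/(b - 7)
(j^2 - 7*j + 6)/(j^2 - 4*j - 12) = (j - 1)/(j + 2)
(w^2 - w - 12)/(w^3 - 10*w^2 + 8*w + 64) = (w + 3)/(w^2 - 6*w - 16)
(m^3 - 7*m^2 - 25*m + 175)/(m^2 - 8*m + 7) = (m^2 - 25)/(m - 1)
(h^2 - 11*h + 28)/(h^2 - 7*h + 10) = (h^2 - 11*h + 28)/(h^2 - 7*h + 10)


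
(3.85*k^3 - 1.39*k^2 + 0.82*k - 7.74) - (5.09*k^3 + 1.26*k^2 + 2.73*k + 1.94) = -1.24*k^3 - 2.65*k^2 - 1.91*k - 9.68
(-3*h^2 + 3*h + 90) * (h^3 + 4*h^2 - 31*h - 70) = -3*h^5 - 9*h^4 + 195*h^3 + 477*h^2 - 3000*h - 6300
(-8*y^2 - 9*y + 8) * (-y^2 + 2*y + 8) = 8*y^4 - 7*y^3 - 90*y^2 - 56*y + 64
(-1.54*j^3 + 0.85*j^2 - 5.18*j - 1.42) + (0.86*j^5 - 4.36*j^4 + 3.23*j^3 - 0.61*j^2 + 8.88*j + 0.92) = 0.86*j^5 - 4.36*j^4 + 1.69*j^3 + 0.24*j^2 + 3.7*j - 0.5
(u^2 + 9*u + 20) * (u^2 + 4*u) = u^4 + 13*u^3 + 56*u^2 + 80*u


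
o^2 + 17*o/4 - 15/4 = (o - 3/4)*(o + 5)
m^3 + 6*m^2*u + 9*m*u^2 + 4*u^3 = (m + u)^2*(m + 4*u)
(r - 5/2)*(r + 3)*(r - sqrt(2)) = r^3 - sqrt(2)*r^2 + r^2/2 - 15*r/2 - sqrt(2)*r/2 + 15*sqrt(2)/2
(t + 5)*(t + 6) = t^2 + 11*t + 30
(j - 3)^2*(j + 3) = j^3 - 3*j^2 - 9*j + 27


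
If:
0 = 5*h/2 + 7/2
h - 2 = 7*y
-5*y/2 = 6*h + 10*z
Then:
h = -7/5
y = -17/35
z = 673/700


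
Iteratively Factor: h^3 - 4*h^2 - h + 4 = (h - 1)*(h^2 - 3*h - 4) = (h - 1)*(h + 1)*(h - 4)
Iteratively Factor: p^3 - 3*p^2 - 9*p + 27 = (p - 3)*(p^2 - 9) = (p - 3)*(p + 3)*(p - 3)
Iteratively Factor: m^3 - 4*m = (m + 2)*(m^2 - 2*m) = m*(m + 2)*(m - 2)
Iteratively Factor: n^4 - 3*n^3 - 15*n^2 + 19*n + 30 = (n - 2)*(n^3 - n^2 - 17*n - 15) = (n - 2)*(n + 1)*(n^2 - 2*n - 15) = (n - 5)*(n - 2)*(n + 1)*(n + 3)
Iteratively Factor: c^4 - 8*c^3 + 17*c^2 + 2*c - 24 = (c - 2)*(c^3 - 6*c^2 + 5*c + 12) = (c - 4)*(c - 2)*(c^2 - 2*c - 3) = (c - 4)*(c - 2)*(c + 1)*(c - 3)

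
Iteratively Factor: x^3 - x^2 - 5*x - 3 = (x - 3)*(x^2 + 2*x + 1) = (x - 3)*(x + 1)*(x + 1)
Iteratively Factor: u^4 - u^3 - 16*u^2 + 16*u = (u + 4)*(u^3 - 5*u^2 + 4*u) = (u - 4)*(u + 4)*(u^2 - u) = u*(u - 4)*(u + 4)*(u - 1)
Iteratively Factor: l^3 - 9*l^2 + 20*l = (l)*(l^2 - 9*l + 20) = l*(l - 4)*(l - 5)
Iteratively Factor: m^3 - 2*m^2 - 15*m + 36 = (m - 3)*(m^2 + m - 12) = (m - 3)^2*(m + 4)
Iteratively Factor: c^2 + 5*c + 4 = (c + 4)*(c + 1)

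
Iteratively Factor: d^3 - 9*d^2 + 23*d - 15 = (d - 1)*(d^2 - 8*d + 15) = (d - 3)*(d - 1)*(d - 5)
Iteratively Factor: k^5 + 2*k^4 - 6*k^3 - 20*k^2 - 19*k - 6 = (k + 2)*(k^4 - 6*k^2 - 8*k - 3) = (k + 1)*(k + 2)*(k^3 - k^2 - 5*k - 3) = (k + 1)^2*(k + 2)*(k^2 - 2*k - 3) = (k + 1)^3*(k + 2)*(k - 3)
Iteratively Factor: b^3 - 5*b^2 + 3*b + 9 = (b - 3)*(b^2 - 2*b - 3) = (b - 3)^2*(b + 1)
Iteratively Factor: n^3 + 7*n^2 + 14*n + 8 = (n + 2)*(n^2 + 5*n + 4) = (n + 2)*(n + 4)*(n + 1)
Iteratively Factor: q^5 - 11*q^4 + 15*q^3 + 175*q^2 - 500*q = (q)*(q^4 - 11*q^3 + 15*q^2 + 175*q - 500) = q*(q - 5)*(q^3 - 6*q^2 - 15*q + 100) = q*(q - 5)*(q + 4)*(q^2 - 10*q + 25) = q*(q - 5)^2*(q + 4)*(q - 5)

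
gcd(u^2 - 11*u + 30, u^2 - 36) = u - 6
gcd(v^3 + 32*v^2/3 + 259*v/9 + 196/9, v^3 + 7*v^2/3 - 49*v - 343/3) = v^2 + 28*v/3 + 49/3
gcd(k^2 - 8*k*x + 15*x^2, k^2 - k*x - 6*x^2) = -k + 3*x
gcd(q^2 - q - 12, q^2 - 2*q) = 1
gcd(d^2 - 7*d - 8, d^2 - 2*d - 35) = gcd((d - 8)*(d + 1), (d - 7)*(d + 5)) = 1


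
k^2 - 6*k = k*(k - 6)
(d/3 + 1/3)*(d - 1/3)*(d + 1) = d^3/3 + 5*d^2/9 + d/9 - 1/9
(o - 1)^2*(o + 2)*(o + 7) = o^4 + 7*o^3 - 3*o^2 - 19*o + 14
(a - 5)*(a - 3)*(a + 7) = a^3 - a^2 - 41*a + 105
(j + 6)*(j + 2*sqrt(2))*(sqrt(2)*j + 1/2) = sqrt(2)*j^3 + 9*j^2/2 + 6*sqrt(2)*j^2 + sqrt(2)*j + 27*j + 6*sqrt(2)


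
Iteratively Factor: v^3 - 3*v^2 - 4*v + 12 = (v - 2)*(v^2 - v - 6) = (v - 3)*(v - 2)*(v + 2)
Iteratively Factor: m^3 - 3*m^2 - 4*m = (m + 1)*(m^2 - 4*m) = (m - 4)*(m + 1)*(m)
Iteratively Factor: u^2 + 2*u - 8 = (u + 4)*(u - 2)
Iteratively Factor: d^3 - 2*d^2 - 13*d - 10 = (d + 2)*(d^2 - 4*d - 5) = (d + 1)*(d + 2)*(d - 5)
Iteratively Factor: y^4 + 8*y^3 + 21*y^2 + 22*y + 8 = (y + 1)*(y^3 + 7*y^2 + 14*y + 8) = (y + 1)*(y + 2)*(y^2 + 5*y + 4) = (y + 1)*(y + 2)*(y + 4)*(y + 1)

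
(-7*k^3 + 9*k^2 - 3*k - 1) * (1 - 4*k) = 28*k^4 - 43*k^3 + 21*k^2 + k - 1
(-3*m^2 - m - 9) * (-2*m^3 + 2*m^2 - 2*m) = 6*m^5 - 4*m^4 + 22*m^3 - 16*m^2 + 18*m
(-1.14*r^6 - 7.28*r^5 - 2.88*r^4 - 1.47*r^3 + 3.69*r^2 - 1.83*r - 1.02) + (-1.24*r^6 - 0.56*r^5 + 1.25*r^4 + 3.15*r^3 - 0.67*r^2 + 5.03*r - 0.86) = -2.38*r^6 - 7.84*r^5 - 1.63*r^4 + 1.68*r^3 + 3.02*r^2 + 3.2*r - 1.88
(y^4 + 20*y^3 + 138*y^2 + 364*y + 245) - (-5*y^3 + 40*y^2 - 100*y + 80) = y^4 + 25*y^3 + 98*y^2 + 464*y + 165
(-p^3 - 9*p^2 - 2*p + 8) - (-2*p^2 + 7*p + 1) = -p^3 - 7*p^2 - 9*p + 7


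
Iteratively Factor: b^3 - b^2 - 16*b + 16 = (b + 4)*(b^2 - 5*b + 4) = (b - 4)*(b + 4)*(b - 1)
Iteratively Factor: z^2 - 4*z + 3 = (z - 1)*(z - 3)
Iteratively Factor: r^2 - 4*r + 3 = (r - 1)*(r - 3)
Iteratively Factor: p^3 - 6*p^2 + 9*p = (p - 3)*(p^2 - 3*p) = p*(p - 3)*(p - 3)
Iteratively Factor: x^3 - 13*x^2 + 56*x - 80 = (x - 4)*(x^2 - 9*x + 20) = (x - 4)^2*(x - 5)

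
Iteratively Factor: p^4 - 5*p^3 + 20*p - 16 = (p - 2)*(p^3 - 3*p^2 - 6*p + 8) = (p - 2)*(p + 2)*(p^2 - 5*p + 4) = (p - 4)*(p - 2)*(p + 2)*(p - 1)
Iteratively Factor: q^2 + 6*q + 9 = (q + 3)*(q + 3)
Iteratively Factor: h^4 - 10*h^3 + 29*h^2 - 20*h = (h - 1)*(h^3 - 9*h^2 + 20*h) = (h - 5)*(h - 1)*(h^2 - 4*h) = h*(h - 5)*(h - 1)*(h - 4)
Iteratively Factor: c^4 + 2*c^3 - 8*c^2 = (c + 4)*(c^3 - 2*c^2) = c*(c + 4)*(c^2 - 2*c) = c^2*(c + 4)*(c - 2)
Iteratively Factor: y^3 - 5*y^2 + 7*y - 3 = (y - 1)*(y^2 - 4*y + 3) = (y - 3)*(y - 1)*(y - 1)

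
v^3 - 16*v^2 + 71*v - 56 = (v - 8)*(v - 7)*(v - 1)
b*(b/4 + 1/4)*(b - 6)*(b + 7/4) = b^4/4 - 13*b^3/16 - 59*b^2/16 - 21*b/8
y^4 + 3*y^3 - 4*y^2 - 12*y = y*(y - 2)*(y + 2)*(y + 3)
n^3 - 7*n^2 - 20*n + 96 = (n - 8)*(n - 3)*(n + 4)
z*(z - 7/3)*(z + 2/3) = z^3 - 5*z^2/3 - 14*z/9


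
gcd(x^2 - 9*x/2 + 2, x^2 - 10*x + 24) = x - 4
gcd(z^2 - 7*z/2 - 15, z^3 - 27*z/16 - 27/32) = 1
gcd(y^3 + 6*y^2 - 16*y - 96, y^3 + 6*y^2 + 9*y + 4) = y + 4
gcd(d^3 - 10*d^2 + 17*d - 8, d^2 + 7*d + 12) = 1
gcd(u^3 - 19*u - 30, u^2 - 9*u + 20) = u - 5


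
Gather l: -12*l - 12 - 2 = -12*l - 14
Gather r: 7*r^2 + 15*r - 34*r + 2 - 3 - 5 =7*r^2 - 19*r - 6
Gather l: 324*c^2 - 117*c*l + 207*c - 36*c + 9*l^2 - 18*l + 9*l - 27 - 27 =324*c^2 + 171*c + 9*l^2 + l*(-117*c - 9) - 54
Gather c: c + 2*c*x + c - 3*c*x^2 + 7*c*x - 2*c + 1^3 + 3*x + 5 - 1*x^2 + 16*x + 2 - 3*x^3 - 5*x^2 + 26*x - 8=c*(-3*x^2 + 9*x) - 3*x^3 - 6*x^2 + 45*x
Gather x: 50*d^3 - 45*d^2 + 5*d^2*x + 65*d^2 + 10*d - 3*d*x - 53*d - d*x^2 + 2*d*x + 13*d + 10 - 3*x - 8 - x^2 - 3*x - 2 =50*d^3 + 20*d^2 - 30*d + x^2*(-d - 1) + x*(5*d^2 - d - 6)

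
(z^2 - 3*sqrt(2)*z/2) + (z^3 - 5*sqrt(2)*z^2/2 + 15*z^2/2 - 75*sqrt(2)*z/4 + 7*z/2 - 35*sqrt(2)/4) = z^3 - 5*sqrt(2)*z^2/2 + 17*z^2/2 - 81*sqrt(2)*z/4 + 7*z/2 - 35*sqrt(2)/4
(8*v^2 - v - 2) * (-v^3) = -8*v^5 + v^4 + 2*v^3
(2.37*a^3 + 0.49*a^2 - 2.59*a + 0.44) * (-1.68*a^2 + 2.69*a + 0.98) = -3.9816*a^5 + 5.5521*a^4 + 7.9919*a^3 - 7.2261*a^2 - 1.3546*a + 0.4312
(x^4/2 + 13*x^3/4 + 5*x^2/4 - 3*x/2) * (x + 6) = x^5/2 + 25*x^4/4 + 83*x^3/4 + 6*x^2 - 9*x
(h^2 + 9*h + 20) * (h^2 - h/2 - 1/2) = h^4 + 17*h^3/2 + 15*h^2 - 29*h/2 - 10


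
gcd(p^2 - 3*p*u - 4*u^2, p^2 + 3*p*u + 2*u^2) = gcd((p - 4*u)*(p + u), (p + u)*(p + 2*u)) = p + u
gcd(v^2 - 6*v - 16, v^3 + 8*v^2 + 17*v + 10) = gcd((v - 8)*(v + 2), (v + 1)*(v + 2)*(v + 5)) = v + 2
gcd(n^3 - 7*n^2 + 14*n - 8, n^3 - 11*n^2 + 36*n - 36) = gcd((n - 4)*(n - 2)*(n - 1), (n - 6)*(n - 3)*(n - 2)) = n - 2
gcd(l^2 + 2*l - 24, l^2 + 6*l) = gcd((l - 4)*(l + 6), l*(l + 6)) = l + 6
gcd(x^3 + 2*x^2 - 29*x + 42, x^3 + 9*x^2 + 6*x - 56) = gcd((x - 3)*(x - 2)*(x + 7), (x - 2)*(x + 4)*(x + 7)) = x^2 + 5*x - 14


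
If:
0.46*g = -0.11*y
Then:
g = -0.239130434782609*y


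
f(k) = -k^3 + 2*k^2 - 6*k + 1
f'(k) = -3*k^2 + 4*k - 6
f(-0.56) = 5.16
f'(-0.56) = -9.18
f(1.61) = -7.65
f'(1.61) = -7.34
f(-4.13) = 130.34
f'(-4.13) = -73.69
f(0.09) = 0.48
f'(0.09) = -5.66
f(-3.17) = 71.97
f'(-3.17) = -48.83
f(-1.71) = 22.11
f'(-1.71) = -21.61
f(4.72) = -87.92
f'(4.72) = -53.96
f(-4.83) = 189.32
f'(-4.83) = -95.31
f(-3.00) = 64.00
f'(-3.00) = -45.00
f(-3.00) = 64.00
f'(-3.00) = -45.00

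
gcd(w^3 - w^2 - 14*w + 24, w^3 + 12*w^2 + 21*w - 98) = w - 2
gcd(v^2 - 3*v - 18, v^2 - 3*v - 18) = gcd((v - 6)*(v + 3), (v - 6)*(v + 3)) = v^2 - 3*v - 18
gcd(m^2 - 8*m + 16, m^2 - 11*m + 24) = 1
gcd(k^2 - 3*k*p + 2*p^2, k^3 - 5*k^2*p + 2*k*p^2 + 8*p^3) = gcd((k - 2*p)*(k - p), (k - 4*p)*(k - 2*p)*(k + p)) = -k + 2*p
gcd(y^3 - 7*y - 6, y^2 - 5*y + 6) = y - 3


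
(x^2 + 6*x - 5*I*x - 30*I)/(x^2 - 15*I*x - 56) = (x^2 + x*(6 - 5*I) - 30*I)/(x^2 - 15*I*x - 56)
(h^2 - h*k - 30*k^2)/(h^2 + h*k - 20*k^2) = (h - 6*k)/(h - 4*k)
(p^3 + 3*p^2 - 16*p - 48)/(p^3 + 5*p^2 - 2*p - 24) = (p - 4)/(p - 2)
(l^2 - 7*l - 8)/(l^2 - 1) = (l - 8)/(l - 1)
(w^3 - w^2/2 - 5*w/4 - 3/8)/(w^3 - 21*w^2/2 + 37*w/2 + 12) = (w^2 - w - 3/4)/(w^2 - 11*w + 24)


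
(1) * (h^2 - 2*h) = h^2 - 2*h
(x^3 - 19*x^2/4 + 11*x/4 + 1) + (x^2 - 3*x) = x^3 - 15*x^2/4 - x/4 + 1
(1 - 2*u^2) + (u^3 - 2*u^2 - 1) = u^3 - 4*u^2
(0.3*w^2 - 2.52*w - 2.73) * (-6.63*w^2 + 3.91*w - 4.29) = -1.989*w^4 + 17.8806*w^3 + 6.9597*w^2 + 0.1365*w + 11.7117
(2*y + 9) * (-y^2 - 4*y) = -2*y^3 - 17*y^2 - 36*y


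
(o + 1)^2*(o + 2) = o^3 + 4*o^2 + 5*o + 2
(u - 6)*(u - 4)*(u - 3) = u^3 - 13*u^2 + 54*u - 72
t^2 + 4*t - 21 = (t - 3)*(t + 7)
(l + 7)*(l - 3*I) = l^2 + 7*l - 3*I*l - 21*I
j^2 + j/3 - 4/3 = (j - 1)*(j + 4/3)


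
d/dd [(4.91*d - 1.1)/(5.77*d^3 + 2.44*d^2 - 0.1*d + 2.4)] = (-56.6614*d^3 + 7.0606*d^2 + 5.368*d + 11.674)/(33.2929*d^6 + 28.1576*d^5 + 4.7996*d^4 + 27.208*d^3 + 11.722*d^2 - 0.48*d + 5.76)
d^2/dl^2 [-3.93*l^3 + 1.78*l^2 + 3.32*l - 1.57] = 3.56 - 23.58*l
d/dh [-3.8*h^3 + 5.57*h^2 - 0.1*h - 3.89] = -11.4*h^2 + 11.14*h - 0.1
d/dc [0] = 0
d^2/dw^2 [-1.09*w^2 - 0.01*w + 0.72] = -2.18000000000000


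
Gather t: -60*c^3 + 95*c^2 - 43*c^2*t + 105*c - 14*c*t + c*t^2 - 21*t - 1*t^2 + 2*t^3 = -60*c^3 + 95*c^2 + 105*c + 2*t^3 + t^2*(c - 1) + t*(-43*c^2 - 14*c - 21)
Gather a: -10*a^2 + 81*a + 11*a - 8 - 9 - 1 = -10*a^2 + 92*a - 18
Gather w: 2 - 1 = 1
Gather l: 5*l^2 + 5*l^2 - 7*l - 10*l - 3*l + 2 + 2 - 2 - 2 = 10*l^2 - 20*l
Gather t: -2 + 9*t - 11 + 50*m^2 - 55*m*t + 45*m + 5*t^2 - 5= 50*m^2 + 45*m + 5*t^2 + t*(9 - 55*m) - 18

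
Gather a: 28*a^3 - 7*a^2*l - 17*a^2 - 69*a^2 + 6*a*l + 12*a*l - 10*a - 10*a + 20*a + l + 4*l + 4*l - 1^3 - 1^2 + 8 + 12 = 28*a^3 + a^2*(-7*l - 86) + 18*a*l + 9*l + 18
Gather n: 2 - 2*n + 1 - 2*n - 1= 2 - 4*n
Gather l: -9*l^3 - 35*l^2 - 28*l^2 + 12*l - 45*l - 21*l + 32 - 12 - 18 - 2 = -9*l^3 - 63*l^2 - 54*l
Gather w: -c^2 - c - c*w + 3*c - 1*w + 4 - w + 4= -c^2 + 2*c + w*(-c - 2) + 8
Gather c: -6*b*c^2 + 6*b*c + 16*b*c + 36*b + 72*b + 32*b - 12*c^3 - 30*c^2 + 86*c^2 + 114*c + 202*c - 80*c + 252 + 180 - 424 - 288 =140*b - 12*c^3 + c^2*(56 - 6*b) + c*(22*b + 236) - 280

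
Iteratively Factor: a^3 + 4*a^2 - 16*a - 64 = (a + 4)*(a^2 - 16) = (a - 4)*(a + 4)*(a + 4)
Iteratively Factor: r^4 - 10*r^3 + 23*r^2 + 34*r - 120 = (r - 5)*(r^3 - 5*r^2 - 2*r + 24) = (r - 5)*(r - 3)*(r^2 - 2*r - 8) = (r - 5)*(r - 4)*(r - 3)*(r + 2)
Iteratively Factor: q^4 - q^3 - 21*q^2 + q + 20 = (q - 5)*(q^3 + 4*q^2 - q - 4) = (q - 5)*(q - 1)*(q^2 + 5*q + 4) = (q - 5)*(q - 1)*(q + 1)*(q + 4)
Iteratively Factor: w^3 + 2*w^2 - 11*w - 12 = (w + 1)*(w^2 + w - 12) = (w + 1)*(w + 4)*(w - 3)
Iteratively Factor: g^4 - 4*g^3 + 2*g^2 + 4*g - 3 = (g - 1)*(g^3 - 3*g^2 - g + 3) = (g - 1)*(g + 1)*(g^2 - 4*g + 3) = (g - 1)^2*(g + 1)*(g - 3)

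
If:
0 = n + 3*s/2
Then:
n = -3*s/2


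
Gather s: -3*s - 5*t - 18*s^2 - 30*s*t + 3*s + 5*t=-18*s^2 - 30*s*t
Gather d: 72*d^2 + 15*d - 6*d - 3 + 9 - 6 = 72*d^2 + 9*d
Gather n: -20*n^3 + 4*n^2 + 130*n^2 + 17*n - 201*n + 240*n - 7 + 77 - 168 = -20*n^3 + 134*n^2 + 56*n - 98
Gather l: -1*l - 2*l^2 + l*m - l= -2*l^2 + l*(m - 2)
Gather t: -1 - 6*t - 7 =-6*t - 8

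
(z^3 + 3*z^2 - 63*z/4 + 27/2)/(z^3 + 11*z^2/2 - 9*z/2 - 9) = (z - 3/2)/(z + 1)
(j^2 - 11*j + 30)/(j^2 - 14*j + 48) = (j - 5)/(j - 8)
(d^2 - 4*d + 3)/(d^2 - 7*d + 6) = (d - 3)/(d - 6)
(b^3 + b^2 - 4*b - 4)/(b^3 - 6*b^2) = (b^3 + b^2 - 4*b - 4)/(b^2*(b - 6))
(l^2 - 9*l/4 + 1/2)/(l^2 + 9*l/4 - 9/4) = (4*l^2 - 9*l + 2)/(4*l^2 + 9*l - 9)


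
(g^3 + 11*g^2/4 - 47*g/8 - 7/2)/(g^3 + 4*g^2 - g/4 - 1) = (4*g - 7)/(2*(2*g - 1))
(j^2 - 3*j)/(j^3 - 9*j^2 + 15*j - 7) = j*(j - 3)/(j^3 - 9*j^2 + 15*j - 7)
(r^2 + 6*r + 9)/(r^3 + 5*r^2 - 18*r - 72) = (r + 3)/(r^2 + 2*r - 24)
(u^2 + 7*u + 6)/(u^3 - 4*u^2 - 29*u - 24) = (u + 6)/(u^2 - 5*u - 24)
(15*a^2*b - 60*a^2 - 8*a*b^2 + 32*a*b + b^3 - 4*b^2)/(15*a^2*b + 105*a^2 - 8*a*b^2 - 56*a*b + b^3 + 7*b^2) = (b - 4)/(b + 7)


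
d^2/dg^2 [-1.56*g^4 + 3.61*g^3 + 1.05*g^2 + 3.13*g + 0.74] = -18.72*g^2 + 21.66*g + 2.1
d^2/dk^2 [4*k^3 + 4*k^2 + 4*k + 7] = 24*k + 8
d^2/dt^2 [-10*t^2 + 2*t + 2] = -20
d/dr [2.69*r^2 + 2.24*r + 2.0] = 5.38*r + 2.24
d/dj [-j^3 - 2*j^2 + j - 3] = -3*j^2 - 4*j + 1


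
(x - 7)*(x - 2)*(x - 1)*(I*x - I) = I*x^4 - 11*I*x^3 + 33*I*x^2 - 37*I*x + 14*I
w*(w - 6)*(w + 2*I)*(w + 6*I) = w^4 - 6*w^3 + 8*I*w^3 - 12*w^2 - 48*I*w^2 + 72*w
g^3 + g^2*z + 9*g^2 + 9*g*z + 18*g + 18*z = (g + 3)*(g + 6)*(g + z)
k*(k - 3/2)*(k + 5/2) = k^3 + k^2 - 15*k/4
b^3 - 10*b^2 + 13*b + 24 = (b - 8)*(b - 3)*(b + 1)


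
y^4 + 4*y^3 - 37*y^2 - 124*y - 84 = (y - 6)*(y + 1)*(y + 2)*(y + 7)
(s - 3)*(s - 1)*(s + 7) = s^3 + 3*s^2 - 25*s + 21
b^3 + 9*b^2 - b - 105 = (b - 3)*(b + 5)*(b + 7)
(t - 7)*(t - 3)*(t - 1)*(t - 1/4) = t^4 - 45*t^3/4 + 135*t^2/4 - 115*t/4 + 21/4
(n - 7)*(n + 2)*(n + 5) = n^3 - 39*n - 70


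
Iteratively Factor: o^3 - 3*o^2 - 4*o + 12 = (o - 2)*(o^2 - o - 6) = (o - 3)*(o - 2)*(o + 2)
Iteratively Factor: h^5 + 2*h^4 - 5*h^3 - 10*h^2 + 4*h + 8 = (h - 1)*(h^4 + 3*h^3 - 2*h^2 - 12*h - 8) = (h - 2)*(h - 1)*(h^3 + 5*h^2 + 8*h + 4) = (h - 2)*(h - 1)*(h + 2)*(h^2 + 3*h + 2) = (h - 2)*(h - 1)*(h + 1)*(h + 2)*(h + 2)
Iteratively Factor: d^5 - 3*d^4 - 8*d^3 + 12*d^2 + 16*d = (d + 1)*(d^4 - 4*d^3 - 4*d^2 + 16*d) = (d - 4)*(d + 1)*(d^3 - 4*d) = d*(d - 4)*(d + 1)*(d^2 - 4) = d*(d - 4)*(d + 1)*(d + 2)*(d - 2)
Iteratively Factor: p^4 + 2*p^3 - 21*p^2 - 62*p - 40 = (p + 1)*(p^3 + p^2 - 22*p - 40) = (p - 5)*(p + 1)*(p^2 + 6*p + 8) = (p - 5)*(p + 1)*(p + 2)*(p + 4)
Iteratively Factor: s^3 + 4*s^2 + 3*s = (s + 1)*(s^2 + 3*s) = (s + 1)*(s + 3)*(s)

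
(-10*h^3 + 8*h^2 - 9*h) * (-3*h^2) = 30*h^5 - 24*h^4 + 27*h^3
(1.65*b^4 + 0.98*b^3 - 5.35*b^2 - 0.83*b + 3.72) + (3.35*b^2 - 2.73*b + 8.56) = 1.65*b^4 + 0.98*b^3 - 2.0*b^2 - 3.56*b + 12.28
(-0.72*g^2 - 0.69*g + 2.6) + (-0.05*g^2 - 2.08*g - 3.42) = -0.77*g^2 - 2.77*g - 0.82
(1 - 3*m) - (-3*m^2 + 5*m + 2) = 3*m^2 - 8*m - 1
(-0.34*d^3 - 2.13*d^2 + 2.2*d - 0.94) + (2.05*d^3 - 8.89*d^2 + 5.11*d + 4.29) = 1.71*d^3 - 11.02*d^2 + 7.31*d + 3.35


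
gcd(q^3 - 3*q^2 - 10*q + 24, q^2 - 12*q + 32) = q - 4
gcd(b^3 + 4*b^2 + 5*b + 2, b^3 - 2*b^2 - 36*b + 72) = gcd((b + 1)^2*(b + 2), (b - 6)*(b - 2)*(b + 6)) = 1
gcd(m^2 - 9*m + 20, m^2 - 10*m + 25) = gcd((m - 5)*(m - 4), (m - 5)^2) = m - 5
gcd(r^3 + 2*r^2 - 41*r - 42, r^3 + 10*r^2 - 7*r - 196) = r + 7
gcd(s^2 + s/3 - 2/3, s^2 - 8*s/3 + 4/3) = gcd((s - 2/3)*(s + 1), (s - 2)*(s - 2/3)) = s - 2/3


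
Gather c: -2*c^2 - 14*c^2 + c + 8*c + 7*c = -16*c^2 + 16*c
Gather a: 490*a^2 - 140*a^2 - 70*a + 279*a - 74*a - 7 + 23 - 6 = 350*a^2 + 135*a + 10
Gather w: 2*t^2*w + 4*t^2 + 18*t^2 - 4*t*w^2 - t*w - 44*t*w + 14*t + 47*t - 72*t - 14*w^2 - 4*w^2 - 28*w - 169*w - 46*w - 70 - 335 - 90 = 22*t^2 - 11*t + w^2*(-4*t - 18) + w*(2*t^2 - 45*t - 243) - 495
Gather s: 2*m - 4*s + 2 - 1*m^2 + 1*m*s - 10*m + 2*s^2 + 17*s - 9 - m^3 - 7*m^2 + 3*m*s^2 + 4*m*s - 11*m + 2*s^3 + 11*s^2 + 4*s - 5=-m^3 - 8*m^2 - 19*m + 2*s^3 + s^2*(3*m + 13) + s*(5*m + 17) - 12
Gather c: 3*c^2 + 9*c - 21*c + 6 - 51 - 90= 3*c^2 - 12*c - 135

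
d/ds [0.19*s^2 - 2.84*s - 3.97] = 0.38*s - 2.84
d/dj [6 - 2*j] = -2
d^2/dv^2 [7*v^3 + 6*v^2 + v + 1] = 42*v + 12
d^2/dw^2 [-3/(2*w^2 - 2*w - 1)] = 12*(-2*w^2 + 2*w + 2*(2*w - 1)^2 + 1)/(-2*w^2 + 2*w + 1)^3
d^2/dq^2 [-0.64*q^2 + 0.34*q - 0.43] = -1.28000000000000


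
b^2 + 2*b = b*(b + 2)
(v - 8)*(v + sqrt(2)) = v^2 - 8*v + sqrt(2)*v - 8*sqrt(2)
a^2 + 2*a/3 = a*(a + 2/3)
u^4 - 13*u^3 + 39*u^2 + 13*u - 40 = (u - 8)*(u - 5)*(u - 1)*(u + 1)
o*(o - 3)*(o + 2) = o^3 - o^2 - 6*o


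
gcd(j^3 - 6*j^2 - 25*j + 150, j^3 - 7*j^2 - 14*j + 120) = j^2 - 11*j + 30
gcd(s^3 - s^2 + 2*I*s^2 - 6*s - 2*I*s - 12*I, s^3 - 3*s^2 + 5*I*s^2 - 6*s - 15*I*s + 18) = s^2 + s*(-3 + 2*I) - 6*I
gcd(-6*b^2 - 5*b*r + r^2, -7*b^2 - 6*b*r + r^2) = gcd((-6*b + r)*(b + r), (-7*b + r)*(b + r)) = b + r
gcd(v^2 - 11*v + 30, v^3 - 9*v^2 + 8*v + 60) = v^2 - 11*v + 30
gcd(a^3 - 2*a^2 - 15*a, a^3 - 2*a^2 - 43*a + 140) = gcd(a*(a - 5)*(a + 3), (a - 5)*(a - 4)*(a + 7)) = a - 5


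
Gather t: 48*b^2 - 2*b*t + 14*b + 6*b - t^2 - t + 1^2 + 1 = 48*b^2 + 20*b - t^2 + t*(-2*b - 1) + 2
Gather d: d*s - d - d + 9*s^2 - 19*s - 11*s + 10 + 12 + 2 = d*(s - 2) + 9*s^2 - 30*s + 24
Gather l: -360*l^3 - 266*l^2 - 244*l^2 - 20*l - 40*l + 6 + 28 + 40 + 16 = -360*l^3 - 510*l^2 - 60*l + 90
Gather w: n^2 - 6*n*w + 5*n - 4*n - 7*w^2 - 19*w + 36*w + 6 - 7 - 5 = n^2 + n - 7*w^2 + w*(17 - 6*n) - 6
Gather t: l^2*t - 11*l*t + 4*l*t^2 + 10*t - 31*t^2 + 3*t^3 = 3*t^3 + t^2*(4*l - 31) + t*(l^2 - 11*l + 10)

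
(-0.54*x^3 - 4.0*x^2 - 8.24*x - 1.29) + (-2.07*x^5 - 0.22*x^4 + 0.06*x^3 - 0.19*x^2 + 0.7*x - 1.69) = -2.07*x^5 - 0.22*x^4 - 0.48*x^3 - 4.19*x^2 - 7.54*x - 2.98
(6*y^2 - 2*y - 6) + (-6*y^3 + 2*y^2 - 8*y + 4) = -6*y^3 + 8*y^2 - 10*y - 2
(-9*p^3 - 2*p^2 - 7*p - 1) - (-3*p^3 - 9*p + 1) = -6*p^3 - 2*p^2 + 2*p - 2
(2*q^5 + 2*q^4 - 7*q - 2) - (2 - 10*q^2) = 2*q^5 + 2*q^4 + 10*q^2 - 7*q - 4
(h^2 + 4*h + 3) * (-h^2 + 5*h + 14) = -h^4 + h^3 + 31*h^2 + 71*h + 42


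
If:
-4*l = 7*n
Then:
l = -7*n/4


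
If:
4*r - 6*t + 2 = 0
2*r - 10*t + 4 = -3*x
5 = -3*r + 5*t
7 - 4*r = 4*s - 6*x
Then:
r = 10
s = 59/4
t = 7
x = 46/3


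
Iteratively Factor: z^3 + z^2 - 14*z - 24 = (z + 2)*(z^2 - z - 12) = (z - 4)*(z + 2)*(z + 3)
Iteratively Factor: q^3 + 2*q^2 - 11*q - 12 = (q + 4)*(q^2 - 2*q - 3) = (q + 1)*(q + 4)*(q - 3)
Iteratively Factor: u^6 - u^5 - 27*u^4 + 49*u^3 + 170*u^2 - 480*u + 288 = (u - 3)*(u^5 + 2*u^4 - 21*u^3 - 14*u^2 + 128*u - 96) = (u - 3)*(u + 4)*(u^4 - 2*u^3 - 13*u^2 + 38*u - 24) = (u - 3)^2*(u + 4)*(u^3 + u^2 - 10*u + 8) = (u - 3)^2*(u - 2)*(u + 4)*(u^2 + 3*u - 4) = (u - 3)^2*(u - 2)*(u + 4)^2*(u - 1)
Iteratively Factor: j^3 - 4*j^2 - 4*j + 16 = (j - 2)*(j^2 - 2*j - 8) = (j - 4)*(j - 2)*(j + 2)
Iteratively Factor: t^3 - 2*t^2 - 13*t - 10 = (t + 2)*(t^2 - 4*t - 5) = (t - 5)*(t + 2)*(t + 1)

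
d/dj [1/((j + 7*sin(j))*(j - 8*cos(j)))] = (-(j + 7*sin(j))*(8*sin(j) + 1) - (j - 8*cos(j))*(7*cos(j) + 1))/((j + 7*sin(j))^2*(j - 8*cos(j))^2)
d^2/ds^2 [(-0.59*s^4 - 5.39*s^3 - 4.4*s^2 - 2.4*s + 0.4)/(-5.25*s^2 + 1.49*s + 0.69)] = (32.52375*s^6 - 27.6916499999998*s^5 - 4.96449599999994*s^4 + 273.826492*s^3 + 66.103542*s^2 + 86.335074*s - 5.41928)/(144.703125*s^6 - 123.204375*s^5 - 22.0878*s^4 + 29.077201*s^3 + 2.902968*s^2 - 2.128167*s - 0.328509)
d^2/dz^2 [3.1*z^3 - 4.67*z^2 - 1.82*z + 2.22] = 18.6*z - 9.34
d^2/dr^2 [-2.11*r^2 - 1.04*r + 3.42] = -4.22000000000000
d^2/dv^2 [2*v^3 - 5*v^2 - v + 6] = 12*v - 10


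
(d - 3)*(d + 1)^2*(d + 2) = d^4 + d^3 - 7*d^2 - 13*d - 6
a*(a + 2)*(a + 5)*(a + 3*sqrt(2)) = a^4 + 3*sqrt(2)*a^3 + 7*a^3 + 10*a^2 + 21*sqrt(2)*a^2 + 30*sqrt(2)*a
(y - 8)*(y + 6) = y^2 - 2*y - 48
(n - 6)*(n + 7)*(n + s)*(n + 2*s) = n^4 + 3*n^3*s + n^3 + 2*n^2*s^2 + 3*n^2*s - 42*n^2 + 2*n*s^2 - 126*n*s - 84*s^2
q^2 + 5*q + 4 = (q + 1)*(q + 4)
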